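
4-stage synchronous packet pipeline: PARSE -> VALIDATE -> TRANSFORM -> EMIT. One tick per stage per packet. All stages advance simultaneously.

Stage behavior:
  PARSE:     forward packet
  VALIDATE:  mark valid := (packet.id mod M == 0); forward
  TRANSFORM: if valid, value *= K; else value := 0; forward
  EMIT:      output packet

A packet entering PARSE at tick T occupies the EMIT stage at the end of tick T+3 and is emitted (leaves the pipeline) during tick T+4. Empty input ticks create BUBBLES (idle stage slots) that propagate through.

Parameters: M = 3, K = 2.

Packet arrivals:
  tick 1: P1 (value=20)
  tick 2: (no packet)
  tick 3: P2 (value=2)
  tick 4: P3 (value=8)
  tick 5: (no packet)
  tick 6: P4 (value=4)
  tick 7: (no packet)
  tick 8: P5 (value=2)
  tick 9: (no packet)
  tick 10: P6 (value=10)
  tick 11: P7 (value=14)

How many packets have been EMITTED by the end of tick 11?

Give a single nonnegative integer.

Answer: 4

Derivation:
Tick 1: [PARSE:P1(v=20,ok=F), VALIDATE:-, TRANSFORM:-, EMIT:-] out:-; in:P1
Tick 2: [PARSE:-, VALIDATE:P1(v=20,ok=F), TRANSFORM:-, EMIT:-] out:-; in:-
Tick 3: [PARSE:P2(v=2,ok=F), VALIDATE:-, TRANSFORM:P1(v=0,ok=F), EMIT:-] out:-; in:P2
Tick 4: [PARSE:P3(v=8,ok=F), VALIDATE:P2(v=2,ok=F), TRANSFORM:-, EMIT:P1(v=0,ok=F)] out:-; in:P3
Tick 5: [PARSE:-, VALIDATE:P3(v=8,ok=T), TRANSFORM:P2(v=0,ok=F), EMIT:-] out:P1(v=0); in:-
Tick 6: [PARSE:P4(v=4,ok=F), VALIDATE:-, TRANSFORM:P3(v=16,ok=T), EMIT:P2(v=0,ok=F)] out:-; in:P4
Tick 7: [PARSE:-, VALIDATE:P4(v=4,ok=F), TRANSFORM:-, EMIT:P3(v=16,ok=T)] out:P2(v=0); in:-
Tick 8: [PARSE:P5(v=2,ok=F), VALIDATE:-, TRANSFORM:P4(v=0,ok=F), EMIT:-] out:P3(v=16); in:P5
Tick 9: [PARSE:-, VALIDATE:P5(v=2,ok=F), TRANSFORM:-, EMIT:P4(v=0,ok=F)] out:-; in:-
Tick 10: [PARSE:P6(v=10,ok=F), VALIDATE:-, TRANSFORM:P5(v=0,ok=F), EMIT:-] out:P4(v=0); in:P6
Tick 11: [PARSE:P7(v=14,ok=F), VALIDATE:P6(v=10,ok=T), TRANSFORM:-, EMIT:P5(v=0,ok=F)] out:-; in:P7
Emitted by tick 11: ['P1', 'P2', 'P3', 'P4']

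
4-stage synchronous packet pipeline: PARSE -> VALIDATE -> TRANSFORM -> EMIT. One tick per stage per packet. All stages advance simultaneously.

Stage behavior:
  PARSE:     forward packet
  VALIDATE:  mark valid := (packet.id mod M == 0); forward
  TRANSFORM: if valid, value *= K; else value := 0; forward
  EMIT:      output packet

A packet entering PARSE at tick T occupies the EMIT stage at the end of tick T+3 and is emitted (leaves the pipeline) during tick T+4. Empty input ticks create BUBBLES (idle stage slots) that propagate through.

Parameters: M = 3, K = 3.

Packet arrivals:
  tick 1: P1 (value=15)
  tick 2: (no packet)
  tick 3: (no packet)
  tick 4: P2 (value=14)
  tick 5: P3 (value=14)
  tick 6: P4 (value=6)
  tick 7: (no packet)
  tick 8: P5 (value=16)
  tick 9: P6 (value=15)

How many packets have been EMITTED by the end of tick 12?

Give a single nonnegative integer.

Tick 1: [PARSE:P1(v=15,ok=F), VALIDATE:-, TRANSFORM:-, EMIT:-] out:-; in:P1
Tick 2: [PARSE:-, VALIDATE:P1(v=15,ok=F), TRANSFORM:-, EMIT:-] out:-; in:-
Tick 3: [PARSE:-, VALIDATE:-, TRANSFORM:P1(v=0,ok=F), EMIT:-] out:-; in:-
Tick 4: [PARSE:P2(v=14,ok=F), VALIDATE:-, TRANSFORM:-, EMIT:P1(v=0,ok=F)] out:-; in:P2
Tick 5: [PARSE:P3(v=14,ok=F), VALIDATE:P2(v=14,ok=F), TRANSFORM:-, EMIT:-] out:P1(v=0); in:P3
Tick 6: [PARSE:P4(v=6,ok=F), VALIDATE:P3(v=14,ok=T), TRANSFORM:P2(v=0,ok=F), EMIT:-] out:-; in:P4
Tick 7: [PARSE:-, VALIDATE:P4(v=6,ok=F), TRANSFORM:P3(v=42,ok=T), EMIT:P2(v=0,ok=F)] out:-; in:-
Tick 8: [PARSE:P5(v=16,ok=F), VALIDATE:-, TRANSFORM:P4(v=0,ok=F), EMIT:P3(v=42,ok=T)] out:P2(v=0); in:P5
Tick 9: [PARSE:P6(v=15,ok=F), VALIDATE:P5(v=16,ok=F), TRANSFORM:-, EMIT:P4(v=0,ok=F)] out:P3(v=42); in:P6
Tick 10: [PARSE:-, VALIDATE:P6(v=15,ok=T), TRANSFORM:P5(v=0,ok=F), EMIT:-] out:P4(v=0); in:-
Tick 11: [PARSE:-, VALIDATE:-, TRANSFORM:P6(v=45,ok=T), EMIT:P5(v=0,ok=F)] out:-; in:-
Tick 12: [PARSE:-, VALIDATE:-, TRANSFORM:-, EMIT:P6(v=45,ok=T)] out:P5(v=0); in:-
Emitted by tick 12: ['P1', 'P2', 'P3', 'P4', 'P5']

Answer: 5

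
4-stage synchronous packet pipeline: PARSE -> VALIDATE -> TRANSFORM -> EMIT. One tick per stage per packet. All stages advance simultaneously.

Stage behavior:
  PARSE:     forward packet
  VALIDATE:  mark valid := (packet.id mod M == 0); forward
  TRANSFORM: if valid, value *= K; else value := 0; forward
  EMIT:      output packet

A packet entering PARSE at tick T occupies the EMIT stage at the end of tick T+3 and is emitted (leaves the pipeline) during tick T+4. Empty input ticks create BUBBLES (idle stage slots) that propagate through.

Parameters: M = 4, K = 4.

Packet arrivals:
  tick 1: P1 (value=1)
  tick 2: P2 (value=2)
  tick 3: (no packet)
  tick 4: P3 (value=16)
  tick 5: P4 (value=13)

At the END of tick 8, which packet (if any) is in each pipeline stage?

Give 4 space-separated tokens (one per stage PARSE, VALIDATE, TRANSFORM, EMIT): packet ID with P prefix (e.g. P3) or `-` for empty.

Tick 1: [PARSE:P1(v=1,ok=F), VALIDATE:-, TRANSFORM:-, EMIT:-] out:-; in:P1
Tick 2: [PARSE:P2(v=2,ok=F), VALIDATE:P1(v=1,ok=F), TRANSFORM:-, EMIT:-] out:-; in:P2
Tick 3: [PARSE:-, VALIDATE:P2(v=2,ok=F), TRANSFORM:P1(v=0,ok=F), EMIT:-] out:-; in:-
Tick 4: [PARSE:P3(v=16,ok=F), VALIDATE:-, TRANSFORM:P2(v=0,ok=F), EMIT:P1(v=0,ok=F)] out:-; in:P3
Tick 5: [PARSE:P4(v=13,ok=F), VALIDATE:P3(v=16,ok=F), TRANSFORM:-, EMIT:P2(v=0,ok=F)] out:P1(v=0); in:P4
Tick 6: [PARSE:-, VALIDATE:P4(v=13,ok=T), TRANSFORM:P3(v=0,ok=F), EMIT:-] out:P2(v=0); in:-
Tick 7: [PARSE:-, VALIDATE:-, TRANSFORM:P4(v=52,ok=T), EMIT:P3(v=0,ok=F)] out:-; in:-
Tick 8: [PARSE:-, VALIDATE:-, TRANSFORM:-, EMIT:P4(v=52,ok=T)] out:P3(v=0); in:-
At end of tick 8: ['-', '-', '-', 'P4']

Answer: - - - P4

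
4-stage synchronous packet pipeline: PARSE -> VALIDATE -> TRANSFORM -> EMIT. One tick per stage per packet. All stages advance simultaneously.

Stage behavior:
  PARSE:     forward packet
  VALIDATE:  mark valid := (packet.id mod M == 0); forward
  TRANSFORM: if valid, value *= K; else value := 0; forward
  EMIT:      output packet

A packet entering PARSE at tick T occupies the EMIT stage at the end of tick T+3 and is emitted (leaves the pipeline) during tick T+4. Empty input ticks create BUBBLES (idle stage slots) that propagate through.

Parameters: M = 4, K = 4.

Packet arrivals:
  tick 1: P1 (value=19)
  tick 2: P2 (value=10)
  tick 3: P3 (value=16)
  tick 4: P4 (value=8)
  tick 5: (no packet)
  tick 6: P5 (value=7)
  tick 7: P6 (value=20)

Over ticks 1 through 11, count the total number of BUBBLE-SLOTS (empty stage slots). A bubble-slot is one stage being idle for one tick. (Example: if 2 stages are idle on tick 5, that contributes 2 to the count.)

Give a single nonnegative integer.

Answer: 20

Derivation:
Tick 1: [PARSE:P1(v=19,ok=F), VALIDATE:-, TRANSFORM:-, EMIT:-] out:-; bubbles=3
Tick 2: [PARSE:P2(v=10,ok=F), VALIDATE:P1(v=19,ok=F), TRANSFORM:-, EMIT:-] out:-; bubbles=2
Tick 3: [PARSE:P3(v=16,ok=F), VALIDATE:P2(v=10,ok=F), TRANSFORM:P1(v=0,ok=F), EMIT:-] out:-; bubbles=1
Tick 4: [PARSE:P4(v=8,ok=F), VALIDATE:P3(v=16,ok=F), TRANSFORM:P2(v=0,ok=F), EMIT:P1(v=0,ok=F)] out:-; bubbles=0
Tick 5: [PARSE:-, VALIDATE:P4(v=8,ok=T), TRANSFORM:P3(v=0,ok=F), EMIT:P2(v=0,ok=F)] out:P1(v=0); bubbles=1
Tick 6: [PARSE:P5(v=7,ok=F), VALIDATE:-, TRANSFORM:P4(v=32,ok=T), EMIT:P3(v=0,ok=F)] out:P2(v=0); bubbles=1
Tick 7: [PARSE:P6(v=20,ok=F), VALIDATE:P5(v=7,ok=F), TRANSFORM:-, EMIT:P4(v=32,ok=T)] out:P3(v=0); bubbles=1
Tick 8: [PARSE:-, VALIDATE:P6(v=20,ok=F), TRANSFORM:P5(v=0,ok=F), EMIT:-] out:P4(v=32); bubbles=2
Tick 9: [PARSE:-, VALIDATE:-, TRANSFORM:P6(v=0,ok=F), EMIT:P5(v=0,ok=F)] out:-; bubbles=2
Tick 10: [PARSE:-, VALIDATE:-, TRANSFORM:-, EMIT:P6(v=0,ok=F)] out:P5(v=0); bubbles=3
Tick 11: [PARSE:-, VALIDATE:-, TRANSFORM:-, EMIT:-] out:P6(v=0); bubbles=4
Total bubble-slots: 20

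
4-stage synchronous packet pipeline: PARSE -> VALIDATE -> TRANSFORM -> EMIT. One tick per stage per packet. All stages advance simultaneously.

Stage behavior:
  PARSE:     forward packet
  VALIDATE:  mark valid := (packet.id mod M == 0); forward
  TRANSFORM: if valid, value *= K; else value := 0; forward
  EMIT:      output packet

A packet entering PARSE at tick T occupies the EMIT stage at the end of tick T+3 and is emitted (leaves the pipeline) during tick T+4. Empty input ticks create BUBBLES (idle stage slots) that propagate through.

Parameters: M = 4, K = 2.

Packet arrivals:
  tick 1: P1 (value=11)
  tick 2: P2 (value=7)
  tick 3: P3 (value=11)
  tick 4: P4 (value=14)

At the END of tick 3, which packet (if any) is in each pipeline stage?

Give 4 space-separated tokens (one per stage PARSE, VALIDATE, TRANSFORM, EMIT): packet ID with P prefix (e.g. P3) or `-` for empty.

Tick 1: [PARSE:P1(v=11,ok=F), VALIDATE:-, TRANSFORM:-, EMIT:-] out:-; in:P1
Tick 2: [PARSE:P2(v=7,ok=F), VALIDATE:P1(v=11,ok=F), TRANSFORM:-, EMIT:-] out:-; in:P2
Tick 3: [PARSE:P3(v=11,ok=F), VALIDATE:P2(v=7,ok=F), TRANSFORM:P1(v=0,ok=F), EMIT:-] out:-; in:P3
At end of tick 3: ['P3', 'P2', 'P1', '-']

Answer: P3 P2 P1 -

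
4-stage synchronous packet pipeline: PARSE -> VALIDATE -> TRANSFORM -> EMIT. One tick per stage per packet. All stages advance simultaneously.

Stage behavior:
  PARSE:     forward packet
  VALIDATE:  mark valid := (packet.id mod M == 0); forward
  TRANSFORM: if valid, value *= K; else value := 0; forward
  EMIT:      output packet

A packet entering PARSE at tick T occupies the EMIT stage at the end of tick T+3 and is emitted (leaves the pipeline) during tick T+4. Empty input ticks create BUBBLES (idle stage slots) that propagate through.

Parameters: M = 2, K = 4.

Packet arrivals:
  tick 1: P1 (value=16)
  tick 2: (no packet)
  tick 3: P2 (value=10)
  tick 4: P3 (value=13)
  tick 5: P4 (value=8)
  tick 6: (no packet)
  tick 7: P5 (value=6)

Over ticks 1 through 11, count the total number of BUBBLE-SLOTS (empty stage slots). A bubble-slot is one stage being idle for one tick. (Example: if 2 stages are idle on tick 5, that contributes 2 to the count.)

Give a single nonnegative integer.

Tick 1: [PARSE:P1(v=16,ok=F), VALIDATE:-, TRANSFORM:-, EMIT:-] out:-; bubbles=3
Tick 2: [PARSE:-, VALIDATE:P1(v=16,ok=F), TRANSFORM:-, EMIT:-] out:-; bubbles=3
Tick 3: [PARSE:P2(v=10,ok=F), VALIDATE:-, TRANSFORM:P1(v=0,ok=F), EMIT:-] out:-; bubbles=2
Tick 4: [PARSE:P3(v=13,ok=F), VALIDATE:P2(v=10,ok=T), TRANSFORM:-, EMIT:P1(v=0,ok=F)] out:-; bubbles=1
Tick 5: [PARSE:P4(v=8,ok=F), VALIDATE:P3(v=13,ok=F), TRANSFORM:P2(v=40,ok=T), EMIT:-] out:P1(v=0); bubbles=1
Tick 6: [PARSE:-, VALIDATE:P4(v=8,ok=T), TRANSFORM:P3(v=0,ok=F), EMIT:P2(v=40,ok=T)] out:-; bubbles=1
Tick 7: [PARSE:P5(v=6,ok=F), VALIDATE:-, TRANSFORM:P4(v=32,ok=T), EMIT:P3(v=0,ok=F)] out:P2(v=40); bubbles=1
Tick 8: [PARSE:-, VALIDATE:P5(v=6,ok=F), TRANSFORM:-, EMIT:P4(v=32,ok=T)] out:P3(v=0); bubbles=2
Tick 9: [PARSE:-, VALIDATE:-, TRANSFORM:P5(v=0,ok=F), EMIT:-] out:P4(v=32); bubbles=3
Tick 10: [PARSE:-, VALIDATE:-, TRANSFORM:-, EMIT:P5(v=0,ok=F)] out:-; bubbles=3
Tick 11: [PARSE:-, VALIDATE:-, TRANSFORM:-, EMIT:-] out:P5(v=0); bubbles=4
Total bubble-slots: 24

Answer: 24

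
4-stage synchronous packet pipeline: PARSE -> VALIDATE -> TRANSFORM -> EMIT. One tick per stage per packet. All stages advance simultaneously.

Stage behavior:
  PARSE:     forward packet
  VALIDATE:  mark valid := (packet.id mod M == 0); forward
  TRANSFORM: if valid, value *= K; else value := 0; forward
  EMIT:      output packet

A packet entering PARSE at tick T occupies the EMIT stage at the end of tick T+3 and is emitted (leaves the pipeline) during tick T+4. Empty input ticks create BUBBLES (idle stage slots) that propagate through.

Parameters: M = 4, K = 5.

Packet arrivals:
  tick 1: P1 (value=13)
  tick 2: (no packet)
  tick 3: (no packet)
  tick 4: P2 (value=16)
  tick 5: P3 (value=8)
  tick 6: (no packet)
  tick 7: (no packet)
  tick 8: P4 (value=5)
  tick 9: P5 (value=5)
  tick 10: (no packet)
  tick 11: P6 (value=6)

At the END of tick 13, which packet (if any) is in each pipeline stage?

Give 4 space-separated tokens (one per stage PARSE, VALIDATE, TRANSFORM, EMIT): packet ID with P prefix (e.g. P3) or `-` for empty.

Answer: - - P6 -

Derivation:
Tick 1: [PARSE:P1(v=13,ok=F), VALIDATE:-, TRANSFORM:-, EMIT:-] out:-; in:P1
Tick 2: [PARSE:-, VALIDATE:P1(v=13,ok=F), TRANSFORM:-, EMIT:-] out:-; in:-
Tick 3: [PARSE:-, VALIDATE:-, TRANSFORM:P1(v=0,ok=F), EMIT:-] out:-; in:-
Tick 4: [PARSE:P2(v=16,ok=F), VALIDATE:-, TRANSFORM:-, EMIT:P1(v=0,ok=F)] out:-; in:P2
Tick 5: [PARSE:P3(v=8,ok=F), VALIDATE:P2(v=16,ok=F), TRANSFORM:-, EMIT:-] out:P1(v=0); in:P3
Tick 6: [PARSE:-, VALIDATE:P3(v=8,ok=F), TRANSFORM:P2(v=0,ok=F), EMIT:-] out:-; in:-
Tick 7: [PARSE:-, VALIDATE:-, TRANSFORM:P3(v=0,ok=F), EMIT:P2(v=0,ok=F)] out:-; in:-
Tick 8: [PARSE:P4(v=5,ok=F), VALIDATE:-, TRANSFORM:-, EMIT:P3(v=0,ok=F)] out:P2(v=0); in:P4
Tick 9: [PARSE:P5(v=5,ok=F), VALIDATE:P4(v=5,ok=T), TRANSFORM:-, EMIT:-] out:P3(v=0); in:P5
Tick 10: [PARSE:-, VALIDATE:P5(v=5,ok=F), TRANSFORM:P4(v=25,ok=T), EMIT:-] out:-; in:-
Tick 11: [PARSE:P6(v=6,ok=F), VALIDATE:-, TRANSFORM:P5(v=0,ok=F), EMIT:P4(v=25,ok=T)] out:-; in:P6
Tick 12: [PARSE:-, VALIDATE:P6(v=6,ok=F), TRANSFORM:-, EMIT:P5(v=0,ok=F)] out:P4(v=25); in:-
Tick 13: [PARSE:-, VALIDATE:-, TRANSFORM:P6(v=0,ok=F), EMIT:-] out:P5(v=0); in:-
At end of tick 13: ['-', '-', 'P6', '-']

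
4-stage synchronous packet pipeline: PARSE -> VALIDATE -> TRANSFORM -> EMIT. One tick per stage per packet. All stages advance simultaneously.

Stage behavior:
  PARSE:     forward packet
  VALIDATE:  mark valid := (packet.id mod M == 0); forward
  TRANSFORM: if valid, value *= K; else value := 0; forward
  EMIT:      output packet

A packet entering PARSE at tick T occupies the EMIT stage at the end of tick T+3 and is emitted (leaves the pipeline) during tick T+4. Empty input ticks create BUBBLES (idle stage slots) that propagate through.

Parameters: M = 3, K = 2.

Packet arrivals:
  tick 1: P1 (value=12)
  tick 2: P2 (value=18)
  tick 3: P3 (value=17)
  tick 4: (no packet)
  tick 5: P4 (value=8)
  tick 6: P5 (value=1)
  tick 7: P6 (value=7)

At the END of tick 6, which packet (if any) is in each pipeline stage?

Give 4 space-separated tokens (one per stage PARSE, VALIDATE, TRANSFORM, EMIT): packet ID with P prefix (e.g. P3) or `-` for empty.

Answer: P5 P4 - P3

Derivation:
Tick 1: [PARSE:P1(v=12,ok=F), VALIDATE:-, TRANSFORM:-, EMIT:-] out:-; in:P1
Tick 2: [PARSE:P2(v=18,ok=F), VALIDATE:P1(v=12,ok=F), TRANSFORM:-, EMIT:-] out:-; in:P2
Tick 3: [PARSE:P3(v=17,ok=F), VALIDATE:P2(v=18,ok=F), TRANSFORM:P1(v=0,ok=F), EMIT:-] out:-; in:P3
Tick 4: [PARSE:-, VALIDATE:P3(v=17,ok=T), TRANSFORM:P2(v=0,ok=F), EMIT:P1(v=0,ok=F)] out:-; in:-
Tick 5: [PARSE:P4(v=8,ok=F), VALIDATE:-, TRANSFORM:P3(v=34,ok=T), EMIT:P2(v=0,ok=F)] out:P1(v=0); in:P4
Tick 6: [PARSE:P5(v=1,ok=F), VALIDATE:P4(v=8,ok=F), TRANSFORM:-, EMIT:P3(v=34,ok=T)] out:P2(v=0); in:P5
At end of tick 6: ['P5', 'P4', '-', 'P3']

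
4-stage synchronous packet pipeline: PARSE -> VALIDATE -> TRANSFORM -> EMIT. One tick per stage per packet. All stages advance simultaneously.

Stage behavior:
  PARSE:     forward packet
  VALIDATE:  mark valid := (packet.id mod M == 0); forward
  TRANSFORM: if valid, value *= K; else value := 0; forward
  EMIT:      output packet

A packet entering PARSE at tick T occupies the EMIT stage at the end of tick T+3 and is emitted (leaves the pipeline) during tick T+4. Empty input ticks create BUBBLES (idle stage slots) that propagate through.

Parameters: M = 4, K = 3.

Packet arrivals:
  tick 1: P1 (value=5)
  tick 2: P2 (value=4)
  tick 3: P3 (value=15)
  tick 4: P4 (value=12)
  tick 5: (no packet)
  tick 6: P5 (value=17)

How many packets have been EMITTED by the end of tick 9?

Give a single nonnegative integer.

Tick 1: [PARSE:P1(v=5,ok=F), VALIDATE:-, TRANSFORM:-, EMIT:-] out:-; in:P1
Tick 2: [PARSE:P2(v=4,ok=F), VALIDATE:P1(v=5,ok=F), TRANSFORM:-, EMIT:-] out:-; in:P2
Tick 3: [PARSE:P3(v=15,ok=F), VALIDATE:P2(v=4,ok=F), TRANSFORM:P1(v=0,ok=F), EMIT:-] out:-; in:P3
Tick 4: [PARSE:P4(v=12,ok=F), VALIDATE:P3(v=15,ok=F), TRANSFORM:P2(v=0,ok=F), EMIT:P1(v=0,ok=F)] out:-; in:P4
Tick 5: [PARSE:-, VALIDATE:P4(v=12,ok=T), TRANSFORM:P3(v=0,ok=F), EMIT:P2(v=0,ok=F)] out:P1(v=0); in:-
Tick 6: [PARSE:P5(v=17,ok=F), VALIDATE:-, TRANSFORM:P4(v=36,ok=T), EMIT:P3(v=0,ok=F)] out:P2(v=0); in:P5
Tick 7: [PARSE:-, VALIDATE:P5(v=17,ok=F), TRANSFORM:-, EMIT:P4(v=36,ok=T)] out:P3(v=0); in:-
Tick 8: [PARSE:-, VALIDATE:-, TRANSFORM:P5(v=0,ok=F), EMIT:-] out:P4(v=36); in:-
Tick 9: [PARSE:-, VALIDATE:-, TRANSFORM:-, EMIT:P5(v=0,ok=F)] out:-; in:-
Emitted by tick 9: ['P1', 'P2', 'P3', 'P4']

Answer: 4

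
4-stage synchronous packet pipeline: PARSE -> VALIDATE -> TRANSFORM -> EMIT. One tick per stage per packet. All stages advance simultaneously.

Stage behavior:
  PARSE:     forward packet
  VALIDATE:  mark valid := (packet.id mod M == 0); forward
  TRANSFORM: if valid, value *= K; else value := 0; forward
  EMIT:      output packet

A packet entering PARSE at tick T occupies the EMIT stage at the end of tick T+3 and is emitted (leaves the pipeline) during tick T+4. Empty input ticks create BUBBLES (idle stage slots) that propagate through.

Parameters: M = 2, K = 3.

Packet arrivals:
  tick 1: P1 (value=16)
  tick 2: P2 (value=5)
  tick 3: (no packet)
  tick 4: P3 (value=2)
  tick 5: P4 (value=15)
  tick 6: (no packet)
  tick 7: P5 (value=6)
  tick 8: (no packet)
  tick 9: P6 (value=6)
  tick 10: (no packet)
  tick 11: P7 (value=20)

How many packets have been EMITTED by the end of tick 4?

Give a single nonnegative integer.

Answer: 0

Derivation:
Tick 1: [PARSE:P1(v=16,ok=F), VALIDATE:-, TRANSFORM:-, EMIT:-] out:-; in:P1
Tick 2: [PARSE:P2(v=5,ok=F), VALIDATE:P1(v=16,ok=F), TRANSFORM:-, EMIT:-] out:-; in:P2
Tick 3: [PARSE:-, VALIDATE:P2(v=5,ok=T), TRANSFORM:P1(v=0,ok=F), EMIT:-] out:-; in:-
Tick 4: [PARSE:P3(v=2,ok=F), VALIDATE:-, TRANSFORM:P2(v=15,ok=T), EMIT:P1(v=0,ok=F)] out:-; in:P3
Emitted by tick 4: []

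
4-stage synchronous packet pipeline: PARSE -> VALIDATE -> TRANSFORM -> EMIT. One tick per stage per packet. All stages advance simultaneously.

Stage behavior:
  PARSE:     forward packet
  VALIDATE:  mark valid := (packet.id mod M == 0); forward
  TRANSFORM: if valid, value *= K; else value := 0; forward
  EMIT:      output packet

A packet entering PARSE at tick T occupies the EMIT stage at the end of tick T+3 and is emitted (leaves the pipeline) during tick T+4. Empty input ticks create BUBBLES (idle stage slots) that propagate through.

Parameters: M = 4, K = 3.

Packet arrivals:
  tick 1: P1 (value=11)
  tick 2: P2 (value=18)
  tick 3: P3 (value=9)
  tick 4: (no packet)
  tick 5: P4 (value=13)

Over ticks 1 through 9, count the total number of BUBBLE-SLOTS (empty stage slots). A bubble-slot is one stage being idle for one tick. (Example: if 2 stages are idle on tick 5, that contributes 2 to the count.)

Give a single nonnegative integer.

Answer: 20

Derivation:
Tick 1: [PARSE:P1(v=11,ok=F), VALIDATE:-, TRANSFORM:-, EMIT:-] out:-; bubbles=3
Tick 2: [PARSE:P2(v=18,ok=F), VALIDATE:P1(v=11,ok=F), TRANSFORM:-, EMIT:-] out:-; bubbles=2
Tick 3: [PARSE:P3(v=9,ok=F), VALIDATE:P2(v=18,ok=F), TRANSFORM:P1(v=0,ok=F), EMIT:-] out:-; bubbles=1
Tick 4: [PARSE:-, VALIDATE:P3(v=9,ok=F), TRANSFORM:P2(v=0,ok=F), EMIT:P1(v=0,ok=F)] out:-; bubbles=1
Tick 5: [PARSE:P4(v=13,ok=F), VALIDATE:-, TRANSFORM:P3(v=0,ok=F), EMIT:P2(v=0,ok=F)] out:P1(v=0); bubbles=1
Tick 6: [PARSE:-, VALIDATE:P4(v=13,ok=T), TRANSFORM:-, EMIT:P3(v=0,ok=F)] out:P2(v=0); bubbles=2
Tick 7: [PARSE:-, VALIDATE:-, TRANSFORM:P4(v=39,ok=T), EMIT:-] out:P3(v=0); bubbles=3
Tick 8: [PARSE:-, VALIDATE:-, TRANSFORM:-, EMIT:P4(v=39,ok=T)] out:-; bubbles=3
Tick 9: [PARSE:-, VALIDATE:-, TRANSFORM:-, EMIT:-] out:P4(v=39); bubbles=4
Total bubble-slots: 20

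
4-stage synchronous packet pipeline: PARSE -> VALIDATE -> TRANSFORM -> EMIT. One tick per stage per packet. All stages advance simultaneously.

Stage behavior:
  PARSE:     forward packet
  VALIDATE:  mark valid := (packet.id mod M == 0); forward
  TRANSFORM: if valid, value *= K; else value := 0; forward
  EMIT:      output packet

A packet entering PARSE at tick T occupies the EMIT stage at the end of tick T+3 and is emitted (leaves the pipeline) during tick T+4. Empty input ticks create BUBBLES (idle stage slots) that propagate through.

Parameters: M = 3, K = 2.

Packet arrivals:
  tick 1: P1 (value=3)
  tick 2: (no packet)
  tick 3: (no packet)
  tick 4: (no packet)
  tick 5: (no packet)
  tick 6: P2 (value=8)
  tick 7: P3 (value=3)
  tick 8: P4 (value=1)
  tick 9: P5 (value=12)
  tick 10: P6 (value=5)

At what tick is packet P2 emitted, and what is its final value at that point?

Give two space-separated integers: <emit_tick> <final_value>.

Tick 1: [PARSE:P1(v=3,ok=F), VALIDATE:-, TRANSFORM:-, EMIT:-] out:-; in:P1
Tick 2: [PARSE:-, VALIDATE:P1(v=3,ok=F), TRANSFORM:-, EMIT:-] out:-; in:-
Tick 3: [PARSE:-, VALIDATE:-, TRANSFORM:P1(v=0,ok=F), EMIT:-] out:-; in:-
Tick 4: [PARSE:-, VALIDATE:-, TRANSFORM:-, EMIT:P1(v=0,ok=F)] out:-; in:-
Tick 5: [PARSE:-, VALIDATE:-, TRANSFORM:-, EMIT:-] out:P1(v=0); in:-
Tick 6: [PARSE:P2(v=8,ok=F), VALIDATE:-, TRANSFORM:-, EMIT:-] out:-; in:P2
Tick 7: [PARSE:P3(v=3,ok=F), VALIDATE:P2(v=8,ok=F), TRANSFORM:-, EMIT:-] out:-; in:P3
Tick 8: [PARSE:P4(v=1,ok=F), VALIDATE:P3(v=3,ok=T), TRANSFORM:P2(v=0,ok=F), EMIT:-] out:-; in:P4
Tick 9: [PARSE:P5(v=12,ok=F), VALIDATE:P4(v=1,ok=F), TRANSFORM:P3(v=6,ok=T), EMIT:P2(v=0,ok=F)] out:-; in:P5
Tick 10: [PARSE:P6(v=5,ok=F), VALIDATE:P5(v=12,ok=F), TRANSFORM:P4(v=0,ok=F), EMIT:P3(v=6,ok=T)] out:P2(v=0); in:P6
Tick 11: [PARSE:-, VALIDATE:P6(v=5,ok=T), TRANSFORM:P5(v=0,ok=F), EMIT:P4(v=0,ok=F)] out:P3(v=6); in:-
Tick 12: [PARSE:-, VALIDATE:-, TRANSFORM:P6(v=10,ok=T), EMIT:P5(v=0,ok=F)] out:P4(v=0); in:-
Tick 13: [PARSE:-, VALIDATE:-, TRANSFORM:-, EMIT:P6(v=10,ok=T)] out:P5(v=0); in:-
Tick 14: [PARSE:-, VALIDATE:-, TRANSFORM:-, EMIT:-] out:P6(v=10); in:-
P2: arrives tick 6, valid=False (id=2, id%3=2), emit tick 10, final value 0

Answer: 10 0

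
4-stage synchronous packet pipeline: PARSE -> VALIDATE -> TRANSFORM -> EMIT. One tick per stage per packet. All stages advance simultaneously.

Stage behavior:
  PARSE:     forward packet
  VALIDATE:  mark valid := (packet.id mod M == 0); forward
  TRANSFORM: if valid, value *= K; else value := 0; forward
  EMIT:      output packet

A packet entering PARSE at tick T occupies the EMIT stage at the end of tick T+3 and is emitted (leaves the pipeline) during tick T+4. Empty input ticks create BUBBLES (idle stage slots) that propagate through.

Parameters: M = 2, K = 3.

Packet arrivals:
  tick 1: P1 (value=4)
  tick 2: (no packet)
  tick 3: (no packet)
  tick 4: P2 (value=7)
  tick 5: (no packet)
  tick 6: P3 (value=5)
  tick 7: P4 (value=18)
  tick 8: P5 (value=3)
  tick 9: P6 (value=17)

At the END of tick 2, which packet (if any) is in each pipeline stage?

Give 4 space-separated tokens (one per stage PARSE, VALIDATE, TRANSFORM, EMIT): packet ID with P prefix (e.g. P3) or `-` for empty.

Tick 1: [PARSE:P1(v=4,ok=F), VALIDATE:-, TRANSFORM:-, EMIT:-] out:-; in:P1
Tick 2: [PARSE:-, VALIDATE:P1(v=4,ok=F), TRANSFORM:-, EMIT:-] out:-; in:-
At end of tick 2: ['-', 'P1', '-', '-']

Answer: - P1 - -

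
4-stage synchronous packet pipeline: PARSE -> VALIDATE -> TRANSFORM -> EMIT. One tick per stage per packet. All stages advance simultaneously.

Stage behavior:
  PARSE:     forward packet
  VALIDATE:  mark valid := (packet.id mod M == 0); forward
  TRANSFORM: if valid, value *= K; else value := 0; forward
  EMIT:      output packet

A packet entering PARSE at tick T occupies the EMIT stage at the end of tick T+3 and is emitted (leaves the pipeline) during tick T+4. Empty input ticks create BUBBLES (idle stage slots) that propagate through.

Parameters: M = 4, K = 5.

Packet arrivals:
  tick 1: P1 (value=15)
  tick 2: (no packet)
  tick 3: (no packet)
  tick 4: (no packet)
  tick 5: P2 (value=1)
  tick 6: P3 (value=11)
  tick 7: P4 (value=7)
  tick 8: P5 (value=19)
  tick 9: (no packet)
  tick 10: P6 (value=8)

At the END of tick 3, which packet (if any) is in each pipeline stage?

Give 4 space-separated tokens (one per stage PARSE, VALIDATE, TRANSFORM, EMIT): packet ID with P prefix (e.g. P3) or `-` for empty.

Answer: - - P1 -

Derivation:
Tick 1: [PARSE:P1(v=15,ok=F), VALIDATE:-, TRANSFORM:-, EMIT:-] out:-; in:P1
Tick 2: [PARSE:-, VALIDATE:P1(v=15,ok=F), TRANSFORM:-, EMIT:-] out:-; in:-
Tick 3: [PARSE:-, VALIDATE:-, TRANSFORM:P1(v=0,ok=F), EMIT:-] out:-; in:-
At end of tick 3: ['-', '-', 'P1', '-']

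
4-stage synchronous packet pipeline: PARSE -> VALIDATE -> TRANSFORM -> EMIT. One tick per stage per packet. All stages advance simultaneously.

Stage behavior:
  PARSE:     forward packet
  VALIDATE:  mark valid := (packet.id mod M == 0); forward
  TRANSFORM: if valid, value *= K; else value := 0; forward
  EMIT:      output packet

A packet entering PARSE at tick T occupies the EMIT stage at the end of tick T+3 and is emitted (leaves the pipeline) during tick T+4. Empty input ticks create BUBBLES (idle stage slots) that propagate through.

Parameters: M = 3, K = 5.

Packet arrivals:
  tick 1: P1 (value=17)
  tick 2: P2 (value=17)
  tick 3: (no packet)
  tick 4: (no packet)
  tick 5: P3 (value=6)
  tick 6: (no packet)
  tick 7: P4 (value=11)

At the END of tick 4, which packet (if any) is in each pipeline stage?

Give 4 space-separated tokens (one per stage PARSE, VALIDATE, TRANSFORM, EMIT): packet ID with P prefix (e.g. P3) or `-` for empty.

Tick 1: [PARSE:P1(v=17,ok=F), VALIDATE:-, TRANSFORM:-, EMIT:-] out:-; in:P1
Tick 2: [PARSE:P2(v=17,ok=F), VALIDATE:P1(v=17,ok=F), TRANSFORM:-, EMIT:-] out:-; in:P2
Tick 3: [PARSE:-, VALIDATE:P2(v=17,ok=F), TRANSFORM:P1(v=0,ok=F), EMIT:-] out:-; in:-
Tick 4: [PARSE:-, VALIDATE:-, TRANSFORM:P2(v=0,ok=F), EMIT:P1(v=0,ok=F)] out:-; in:-
At end of tick 4: ['-', '-', 'P2', 'P1']

Answer: - - P2 P1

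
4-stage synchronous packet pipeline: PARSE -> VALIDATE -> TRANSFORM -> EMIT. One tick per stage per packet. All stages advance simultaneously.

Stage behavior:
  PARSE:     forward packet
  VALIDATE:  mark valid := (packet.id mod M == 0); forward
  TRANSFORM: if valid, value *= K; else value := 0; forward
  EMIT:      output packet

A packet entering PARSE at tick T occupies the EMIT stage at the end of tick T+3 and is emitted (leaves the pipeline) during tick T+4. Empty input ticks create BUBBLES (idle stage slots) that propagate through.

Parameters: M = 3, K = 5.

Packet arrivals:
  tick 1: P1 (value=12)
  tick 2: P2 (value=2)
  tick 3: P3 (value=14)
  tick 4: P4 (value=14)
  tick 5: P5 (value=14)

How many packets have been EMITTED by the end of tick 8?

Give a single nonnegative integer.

Tick 1: [PARSE:P1(v=12,ok=F), VALIDATE:-, TRANSFORM:-, EMIT:-] out:-; in:P1
Tick 2: [PARSE:P2(v=2,ok=F), VALIDATE:P1(v=12,ok=F), TRANSFORM:-, EMIT:-] out:-; in:P2
Tick 3: [PARSE:P3(v=14,ok=F), VALIDATE:P2(v=2,ok=F), TRANSFORM:P1(v=0,ok=F), EMIT:-] out:-; in:P3
Tick 4: [PARSE:P4(v=14,ok=F), VALIDATE:P3(v=14,ok=T), TRANSFORM:P2(v=0,ok=F), EMIT:P1(v=0,ok=F)] out:-; in:P4
Tick 5: [PARSE:P5(v=14,ok=F), VALIDATE:P4(v=14,ok=F), TRANSFORM:P3(v=70,ok=T), EMIT:P2(v=0,ok=F)] out:P1(v=0); in:P5
Tick 6: [PARSE:-, VALIDATE:P5(v=14,ok=F), TRANSFORM:P4(v=0,ok=F), EMIT:P3(v=70,ok=T)] out:P2(v=0); in:-
Tick 7: [PARSE:-, VALIDATE:-, TRANSFORM:P5(v=0,ok=F), EMIT:P4(v=0,ok=F)] out:P3(v=70); in:-
Tick 8: [PARSE:-, VALIDATE:-, TRANSFORM:-, EMIT:P5(v=0,ok=F)] out:P4(v=0); in:-
Emitted by tick 8: ['P1', 'P2', 'P3', 'P4']

Answer: 4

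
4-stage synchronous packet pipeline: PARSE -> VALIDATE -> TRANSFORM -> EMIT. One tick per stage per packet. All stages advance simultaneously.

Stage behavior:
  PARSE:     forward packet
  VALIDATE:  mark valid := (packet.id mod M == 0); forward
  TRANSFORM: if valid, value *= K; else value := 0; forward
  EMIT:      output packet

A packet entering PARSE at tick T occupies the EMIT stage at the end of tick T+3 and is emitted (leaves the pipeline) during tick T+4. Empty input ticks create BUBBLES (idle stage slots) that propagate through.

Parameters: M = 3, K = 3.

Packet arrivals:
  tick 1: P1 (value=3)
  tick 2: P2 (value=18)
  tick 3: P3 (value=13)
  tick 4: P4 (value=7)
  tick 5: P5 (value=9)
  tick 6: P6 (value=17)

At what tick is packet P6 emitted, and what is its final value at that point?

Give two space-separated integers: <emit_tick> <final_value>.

Answer: 10 51

Derivation:
Tick 1: [PARSE:P1(v=3,ok=F), VALIDATE:-, TRANSFORM:-, EMIT:-] out:-; in:P1
Tick 2: [PARSE:P2(v=18,ok=F), VALIDATE:P1(v=3,ok=F), TRANSFORM:-, EMIT:-] out:-; in:P2
Tick 3: [PARSE:P3(v=13,ok=F), VALIDATE:P2(v=18,ok=F), TRANSFORM:P1(v=0,ok=F), EMIT:-] out:-; in:P3
Tick 4: [PARSE:P4(v=7,ok=F), VALIDATE:P3(v=13,ok=T), TRANSFORM:P2(v=0,ok=F), EMIT:P1(v=0,ok=F)] out:-; in:P4
Tick 5: [PARSE:P5(v=9,ok=F), VALIDATE:P4(v=7,ok=F), TRANSFORM:P3(v=39,ok=T), EMIT:P2(v=0,ok=F)] out:P1(v=0); in:P5
Tick 6: [PARSE:P6(v=17,ok=F), VALIDATE:P5(v=9,ok=F), TRANSFORM:P4(v=0,ok=F), EMIT:P3(v=39,ok=T)] out:P2(v=0); in:P6
Tick 7: [PARSE:-, VALIDATE:P6(v=17,ok=T), TRANSFORM:P5(v=0,ok=F), EMIT:P4(v=0,ok=F)] out:P3(v=39); in:-
Tick 8: [PARSE:-, VALIDATE:-, TRANSFORM:P6(v=51,ok=T), EMIT:P5(v=0,ok=F)] out:P4(v=0); in:-
Tick 9: [PARSE:-, VALIDATE:-, TRANSFORM:-, EMIT:P6(v=51,ok=T)] out:P5(v=0); in:-
Tick 10: [PARSE:-, VALIDATE:-, TRANSFORM:-, EMIT:-] out:P6(v=51); in:-
P6: arrives tick 6, valid=True (id=6, id%3=0), emit tick 10, final value 51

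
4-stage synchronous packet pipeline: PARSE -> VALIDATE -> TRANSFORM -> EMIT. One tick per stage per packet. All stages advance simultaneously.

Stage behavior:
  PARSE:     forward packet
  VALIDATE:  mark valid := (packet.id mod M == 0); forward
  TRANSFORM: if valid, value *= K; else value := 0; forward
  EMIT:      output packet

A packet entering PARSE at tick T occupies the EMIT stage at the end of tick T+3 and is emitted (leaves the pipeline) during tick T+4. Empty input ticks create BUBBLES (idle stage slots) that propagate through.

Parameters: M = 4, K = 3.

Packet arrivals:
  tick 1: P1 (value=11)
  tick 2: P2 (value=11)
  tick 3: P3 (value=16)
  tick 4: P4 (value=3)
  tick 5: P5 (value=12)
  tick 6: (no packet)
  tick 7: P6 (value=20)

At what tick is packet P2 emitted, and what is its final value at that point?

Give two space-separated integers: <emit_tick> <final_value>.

Tick 1: [PARSE:P1(v=11,ok=F), VALIDATE:-, TRANSFORM:-, EMIT:-] out:-; in:P1
Tick 2: [PARSE:P2(v=11,ok=F), VALIDATE:P1(v=11,ok=F), TRANSFORM:-, EMIT:-] out:-; in:P2
Tick 3: [PARSE:P3(v=16,ok=F), VALIDATE:P2(v=11,ok=F), TRANSFORM:P1(v=0,ok=F), EMIT:-] out:-; in:P3
Tick 4: [PARSE:P4(v=3,ok=F), VALIDATE:P3(v=16,ok=F), TRANSFORM:P2(v=0,ok=F), EMIT:P1(v=0,ok=F)] out:-; in:P4
Tick 5: [PARSE:P5(v=12,ok=F), VALIDATE:P4(v=3,ok=T), TRANSFORM:P3(v=0,ok=F), EMIT:P2(v=0,ok=F)] out:P1(v=0); in:P5
Tick 6: [PARSE:-, VALIDATE:P5(v=12,ok=F), TRANSFORM:P4(v=9,ok=T), EMIT:P3(v=0,ok=F)] out:P2(v=0); in:-
Tick 7: [PARSE:P6(v=20,ok=F), VALIDATE:-, TRANSFORM:P5(v=0,ok=F), EMIT:P4(v=9,ok=T)] out:P3(v=0); in:P6
Tick 8: [PARSE:-, VALIDATE:P6(v=20,ok=F), TRANSFORM:-, EMIT:P5(v=0,ok=F)] out:P4(v=9); in:-
Tick 9: [PARSE:-, VALIDATE:-, TRANSFORM:P6(v=0,ok=F), EMIT:-] out:P5(v=0); in:-
Tick 10: [PARSE:-, VALIDATE:-, TRANSFORM:-, EMIT:P6(v=0,ok=F)] out:-; in:-
Tick 11: [PARSE:-, VALIDATE:-, TRANSFORM:-, EMIT:-] out:P6(v=0); in:-
P2: arrives tick 2, valid=False (id=2, id%4=2), emit tick 6, final value 0

Answer: 6 0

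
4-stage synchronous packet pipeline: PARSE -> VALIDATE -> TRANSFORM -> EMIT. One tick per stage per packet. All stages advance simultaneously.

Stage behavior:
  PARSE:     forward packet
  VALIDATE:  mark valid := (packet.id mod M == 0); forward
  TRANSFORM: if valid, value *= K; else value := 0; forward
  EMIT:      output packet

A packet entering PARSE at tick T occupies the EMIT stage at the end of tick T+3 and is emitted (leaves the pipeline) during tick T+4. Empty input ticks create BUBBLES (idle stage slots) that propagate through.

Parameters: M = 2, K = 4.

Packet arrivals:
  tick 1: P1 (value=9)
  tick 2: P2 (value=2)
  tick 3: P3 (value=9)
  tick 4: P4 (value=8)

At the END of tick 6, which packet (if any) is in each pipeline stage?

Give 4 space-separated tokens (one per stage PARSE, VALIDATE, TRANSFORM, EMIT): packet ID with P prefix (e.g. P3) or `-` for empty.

Tick 1: [PARSE:P1(v=9,ok=F), VALIDATE:-, TRANSFORM:-, EMIT:-] out:-; in:P1
Tick 2: [PARSE:P2(v=2,ok=F), VALIDATE:P1(v=9,ok=F), TRANSFORM:-, EMIT:-] out:-; in:P2
Tick 3: [PARSE:P3(v=9,ok=F), VALIDATE:P2(v=2,ok=T), TRANSFORM:P1(v=0,ok=F), EMIT:-] out:-; in:P3
Tick 4: [PARSE:P4(v=8,ok=F), VALIDATE:P3(v=9,ok=F), TRANSFORM:P2(v=8,ok=T), EMIT:P1(v=0,ok=F)] out:-; in:P4
Tick 5: [PARSE:-, VALIDATE:P4(v=8,ok=T), TRANSFORM:P3(v=0,ok=F), EMIT:P2(v=8,ok=T)] out:P1(v=0); in:-
Tick 6: [PARSE:-, VALIDATE:-, TRANSFORM:P4(v=32,ok=T), EMIT:P3(v=0,ok=F)] out:P2(v=8); in:-
At end of tick 6: ['-', '-', 'P4', 'P3']

Answer: - - P4 P3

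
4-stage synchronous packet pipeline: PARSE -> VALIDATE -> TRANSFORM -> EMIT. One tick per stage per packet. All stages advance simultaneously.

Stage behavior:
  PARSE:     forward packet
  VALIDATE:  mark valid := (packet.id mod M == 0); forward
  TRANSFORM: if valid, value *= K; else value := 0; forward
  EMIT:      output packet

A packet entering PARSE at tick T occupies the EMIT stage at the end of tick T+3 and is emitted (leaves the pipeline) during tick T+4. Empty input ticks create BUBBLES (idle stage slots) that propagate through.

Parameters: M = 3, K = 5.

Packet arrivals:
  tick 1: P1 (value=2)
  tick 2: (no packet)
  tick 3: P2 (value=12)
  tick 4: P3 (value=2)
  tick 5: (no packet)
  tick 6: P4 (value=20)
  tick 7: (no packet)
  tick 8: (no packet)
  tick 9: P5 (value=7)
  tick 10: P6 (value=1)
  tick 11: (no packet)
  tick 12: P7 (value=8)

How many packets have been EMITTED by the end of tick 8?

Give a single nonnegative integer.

Answer: 3

Derivation:
Tick 1: [PARSE:P1(v=2,ok=F), VALIDATE:-, TRANSFORM:-, EMIT:-] out:-; in:P1
Tick 2: [PARSE:-, VALIDATE:P1(v=2,ok=F), TRANSFORM:-, EMIT:-] out:-; in:-
Tick 3: [PARSE:P2(v=12,ok=F), VALIDATE:-, TRANSFORM:P1(v=0,ok=F), EMIT:-] out:-; in:P2
Tick 4: [PARSE:P3(v=2,ok=F), VALIDATE:P2(v=12,ok=F), TRANSFORM:-, EMIT:P1(v=0,ok=F)] out:-; in:P3
Tick 5: [PARSE:-, VALIDATE:P3(v=2,ok=T), TRANSFORM:P2(v=0,ok=F), EMIT:-] out:P1(v=0); in:-
Tick 6: [PARSE:P4(v=20,ok=F), VALIDATE:-, TRANSFORM:P3(v=10,ok=T), EMIT:P2(v=0,ok=F)] out:-; in:P4
Tick 7: [PARSE:-, VALIDATE:P4(v=20,ok=F), TRANSFORM:-, EMIT:P3(v=10,ok=T)] out:P2(v=0); in:-
Tick 8: [PARSE:-, VALIDATE:-, TRANSFORM:P4(v=0,ok=F), EMIT:-] out:P3(v=10); in:-
Emitted by tick 8: ['P1', 'P2', 'P3']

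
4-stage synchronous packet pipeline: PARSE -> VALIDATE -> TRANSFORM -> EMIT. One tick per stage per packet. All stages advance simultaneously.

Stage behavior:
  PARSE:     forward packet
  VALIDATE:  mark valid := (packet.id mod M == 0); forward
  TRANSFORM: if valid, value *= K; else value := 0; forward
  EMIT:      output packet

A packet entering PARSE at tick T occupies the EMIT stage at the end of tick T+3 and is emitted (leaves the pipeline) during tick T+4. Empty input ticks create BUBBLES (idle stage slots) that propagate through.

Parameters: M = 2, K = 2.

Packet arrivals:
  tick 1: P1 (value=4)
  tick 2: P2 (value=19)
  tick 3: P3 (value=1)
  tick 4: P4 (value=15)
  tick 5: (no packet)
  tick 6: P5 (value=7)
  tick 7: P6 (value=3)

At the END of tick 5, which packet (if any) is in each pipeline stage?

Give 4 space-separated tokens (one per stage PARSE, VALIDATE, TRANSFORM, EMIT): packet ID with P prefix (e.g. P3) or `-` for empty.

Answer: - P4 P3 P2

Derivation:
Tick 1: [PARSE:P1(v=4,ok=F), VALIDATE:-, TRANSFORM:-, EMIT:-] out:-; in:P1
Tick 2: [PARSE:P2(v=19,ok=F), VALIDATE:P1(v=4,ok=F), TRANSFORM:-, EMIT:-] out:-; in:P2
Tick 3: [PARSE:P3(v=1,ok=F), VALIDATE:P2(v=19,ok=T), TRANSFORM:P1(v=0,ok=F), EMIT:-] out:-; in:P3
Tick 4: [PARSE:P4(v=15,ok=F), VALIDATE:P3(v=1,ok=F), TRANSFORM:P2(v=38,ok=T), EMIT:P1(v=0,ok=F)] out:-; in:P4
Tick 5: [PARSE:-, VALIDATE:P4(v=15,ok=T), TRANSFORM:P3(v=0,ok=F), EMIT:P2(v=38,ok=T)] out:P1(v=0); in:-
At end of tick 5: ['-', 'P4', 'P3', 'P2']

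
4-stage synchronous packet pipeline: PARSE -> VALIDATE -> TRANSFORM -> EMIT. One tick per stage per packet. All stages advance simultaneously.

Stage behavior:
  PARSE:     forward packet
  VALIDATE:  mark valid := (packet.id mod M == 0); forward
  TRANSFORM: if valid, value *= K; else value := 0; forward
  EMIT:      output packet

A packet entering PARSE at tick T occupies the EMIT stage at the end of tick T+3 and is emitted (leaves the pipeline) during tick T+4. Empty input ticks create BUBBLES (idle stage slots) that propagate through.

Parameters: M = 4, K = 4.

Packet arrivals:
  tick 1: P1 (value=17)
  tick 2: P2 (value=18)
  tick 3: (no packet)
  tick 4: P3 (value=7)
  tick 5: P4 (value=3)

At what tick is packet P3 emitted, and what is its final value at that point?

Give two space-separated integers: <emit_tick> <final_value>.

Tick 1: [PARSE:P1(v=17,ok=F), VALIDATE:-, TRANSFORM:-, EMIT:-] out:-; in:P1
Tick 2: [PARSE:P2(v=18,ok=F), VALIDATE:P1(v=17,ok=F), TRANSFORM:-, EMIT:-] out:-; in:P2
Tick 3: [PARSE:-, VALIDATE:P2(v=18,ok=F), TRANSFORM:P1(v=0,ok=F), EMIT:-] out:-; in:-
Tick 4: [PARSE:P3(v=7,ok=F), VALIDATE:-, TRANSFORM:P2(v=0,ok=F), EMIT:P1(v=0,ok=F)] out:-; in:P3
Tick 5: [PARSE:P4(v=3,ok=F), VALIDATE:P3(v=7,ok=F), TRANSFORM:-, EMIT:P2(v=0,ok=F)] out:P1(v=0); in:P4
Tick 6: [PARSE:-, VALIDATE:P4(v=3,ok=T), TRANSFORM:P3(v=0,ok=F), EMIT:-] out:P2(v=0); in:-
Tick 7: [PARSE:-, VALIDATE:-, TRANSFORM:P4(v=12,ok=T), EMIT:P3(v=0,ok=F)] out:-; in:-
Tick 8: [PARSE:-, VALIDATE:-, TRANSFORM:-, EMIT:P4(v=12,ok=T)] out:P3(v=0); in:-
Tick 9: [PARSE:-, VALIDATE:-, TRANSFORM:-, EMIT:-] out:P4(v=12); in:-
P3: arrives tick 4, valid=False (id=3, id%4=3), emit tick 8, final value 0

Answer: 8 0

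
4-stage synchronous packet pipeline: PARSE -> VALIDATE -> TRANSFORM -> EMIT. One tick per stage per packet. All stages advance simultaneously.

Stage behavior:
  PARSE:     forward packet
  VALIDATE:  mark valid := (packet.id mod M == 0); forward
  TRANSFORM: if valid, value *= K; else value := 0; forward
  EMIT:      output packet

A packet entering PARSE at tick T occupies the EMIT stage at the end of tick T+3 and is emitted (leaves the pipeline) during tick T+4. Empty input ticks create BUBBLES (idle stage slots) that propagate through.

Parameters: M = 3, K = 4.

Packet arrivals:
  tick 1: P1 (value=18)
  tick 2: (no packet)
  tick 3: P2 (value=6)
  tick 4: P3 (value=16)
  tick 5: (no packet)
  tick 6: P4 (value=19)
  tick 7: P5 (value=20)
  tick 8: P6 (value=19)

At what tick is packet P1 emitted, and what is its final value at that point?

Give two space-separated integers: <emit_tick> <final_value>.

Tick 1: [PARSE:P1(v=18,ok=F), VALIDATE:-, TRANSFORM:-, EMIT:-] out:-; in:P1
Tick 2: [PARSE:-, VALIDATE:P1(v=18,ok=F), TRANSFORM:-, EMIT:-] out:-; in:-
Tick 3: [PARSE:P2(v=6,ok=F), VALIDATE:-, TRANSFORM:P1(v=0,ok=F), EMIT:-] out:-; in:P2
Tick 4: [PARSE:P3(v=16,ok=F), VALIDATE:P2(v=6,ok=F), TRANSFORM:-, EMIT:P1(v=0,ok=F)] out:-; in:P3
Tick 5: [PARSE:-, VALIDATE:P3(v=16,ok=T), TRANSFORM:P2(v=0,ok=F), EMIT:-] out:P1(v=0); in:-
Tick 6: [PARSE:P4(v=19,ok=F), VALIDATE:-, TRANSFORM:P3(v=64,ok=T), EMIT:P2(v=0,ok=F)] out:-; in:P4
Tick 7: [PARSE:P5(v=20,ok=F), VALIDATE:P4(v=19,ok=F), TRANSFORM:-, EMIT:P3(v=64,ok=T)] out:P2(v=0); in:P5
Tick 8: [PARSE:P6(v=19,ok=F), VALIDATE:P5(v=20,ok=F), TRANSFORM:P4(v=0,ok=F), EMIT:-] out:P3(v=64); in:P6
Tick 9: [PARSE:-, VALIDATE:P6(v=19,ok=T), TRANSFORM:P5(v=0,ok=F), EMIT:P4(v=0,ok=F)] out:-; in:-
Tick 10: [PARSE:-, VALIDATE:-, TRANSFORM:P6(v=76,ok=T), EMIT:P5(v=0,ok=F)] out:P4(v=0); in:-
Tick 11: [PARSE:-, VALIDATE:-, TRANSFORM:-, EMIT:P6(v=76,ok=T)] out:P5(v=0); in:-
Tick 12: [PARSE:-, VALIDATE:-, TRANSFORM:-, EMIT:-] out:P6(v=76); in:-
P1: arrives tick 1, valid=False (id=1, id%3=1), emit tick 5, final value 0

Answer: 5 0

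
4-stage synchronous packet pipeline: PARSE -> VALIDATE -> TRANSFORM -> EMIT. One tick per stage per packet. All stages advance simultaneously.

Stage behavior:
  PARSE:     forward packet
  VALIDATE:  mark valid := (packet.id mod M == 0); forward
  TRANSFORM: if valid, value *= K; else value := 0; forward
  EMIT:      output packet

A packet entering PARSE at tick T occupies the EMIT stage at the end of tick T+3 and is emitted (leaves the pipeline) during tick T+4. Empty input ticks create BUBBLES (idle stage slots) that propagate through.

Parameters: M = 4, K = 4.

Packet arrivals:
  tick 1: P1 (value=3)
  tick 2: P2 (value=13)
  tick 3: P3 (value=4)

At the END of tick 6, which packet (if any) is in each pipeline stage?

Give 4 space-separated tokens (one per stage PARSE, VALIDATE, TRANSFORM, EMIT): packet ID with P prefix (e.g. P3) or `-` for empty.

Tick 1: [PARSE:P1(v=3,ok=F), VALIDATE:-, TRANSFORM:-, EMIT:-] out:-; in:P1
Tick 2: [PARSE:P2(v=13,ok=F), VALIDATE:P1(v=3,ok=F), TRANSFORM:-, EMIT:-] out:-; in:P2
Tick 3: [PARSE:P3(v=4,ok=F), VALIDATE:P2(v=13,ok=F), TRANSFORM:P1(v=0,ok=F), EMIT:-] out:-; in:P3
Tick 4: [PARSE:-, VALIDATE:P3(v=4,ok=F), TRANSFORM:P2(v=0,ok=F), EMIT:P1(v=0,ok=F)] out:-; in:-
Tick 5: [PARSE:-, VALIDATE:-, TRANSFORM:P3(v=0,ok=F), EMIT:P2(v=0,ok=F)] out:P1(v=0); in:-
Tick 6: [PARSE:-, VALIDATE:-, TRANSFORM:-, EMIT:P3(v=0,ok=F)] out:P2(v=0); in:-
At end of tick 6: ['-', '-', '-', 'P3']

Answer: - - - P3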